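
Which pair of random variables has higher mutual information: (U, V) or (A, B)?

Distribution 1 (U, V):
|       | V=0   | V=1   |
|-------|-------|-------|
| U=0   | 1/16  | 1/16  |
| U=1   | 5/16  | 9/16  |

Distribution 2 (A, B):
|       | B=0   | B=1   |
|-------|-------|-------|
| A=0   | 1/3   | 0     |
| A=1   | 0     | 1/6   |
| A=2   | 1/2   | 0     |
Distribution 1 (U, V):
Marginal P(U) (row sums):
  P(U=0) = 1/16 + 1/16 = 1/8
  P(U=1) = 5/16 + 9/16 = 7/8
Marginal P(V) (column sums):
  P(V=0) = 1/16 + 5/16 = 3/8
  P(V=1) = 1/16 + 9/16 = 5/8

H(U) = -[(1/8)·log₂(1/8) + (7/8)·log₂(7/8)]
  = 0.3750 + 0.1686
  = 0.5436 bits
H(V) = -[(3/8)·log₂(3/8) + (5/8)·log₂(5/8)]
  = 0.5306 + 0.4238
  = 0.9544 bits
H(U,V) = -[(1/16)·log₂(1/16) + (1/16)·log₂(1/16) + (5/16)·log₂(5/16) + (9/16)·log₂(9/16)]
  = 0.2500 + 0.2500 + 0.5244 + 0.4669
  = 1.4913 bits

I(U;V) = H(U) + H(V) - H(U,V)
  = 0.5436 + 0.9544 - 1.4913
  = 0.0067 bits

Distribution 2 (A, B):
Marginal P(A) (row sums):
  P(A=0) = 1/3 + 0 = 1/3
  P(A=1) = 0 + 1/6 = 1/6
  P(A=2) = 1/2 + 0 = 1/2
Marginal P(B) (column sums):
  P(B=0) = 1/3 + 0 + 1/2 = 5/6
  P(B=1) = 0 + 1/6 + 0 = 1/6

H(A) = -[(1/3)·log₂(1/3) + (1/6)·log₂(1/6) + (1/2)·log₂(1/2)]
  = 0.5283 + 0.4308 + 0.5000
  = 1.4591 bits
H(B) = -[(5/6)·log₂(5/6) + (1/6)·log₂(1/6)]
  = 0.2192 + 0.4308
  = 0.6500 bits
H(A,B) = -[(1/3)·log₂(1/3) + (1/6)·log₂(1/6) + (1/2)·log₂(1/2)]
  = 0.5283 + 0.4308 + 0.5000
  = 1.4591 bits

I(A;B) = H(A) + H(B) - H(A,B)
  = 1.4591 + 0.6500 - 1.4591
  = 0.6500 bits

I(A;B) = 0.6500 bits > I(U;V) = 0.0067 bits, so (A, B) has the higher mutual information (stronger dependence).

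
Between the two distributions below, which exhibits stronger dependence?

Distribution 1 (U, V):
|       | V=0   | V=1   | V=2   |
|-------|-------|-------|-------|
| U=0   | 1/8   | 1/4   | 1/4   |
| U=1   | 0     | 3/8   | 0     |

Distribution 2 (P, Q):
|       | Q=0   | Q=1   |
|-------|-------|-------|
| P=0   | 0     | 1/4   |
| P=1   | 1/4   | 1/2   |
Distribution 1 (U, V):
Marginal P(U) (row sums):
  P(U=0) = 1/8 + 1/4 + 1/4 = 5/8
  P(U=1) = 0 + 3/8 + 0 = 3/8
Marginal P(V) (column sums):
  P(V=0) = 1/8 + 0 = 1/8
  P(V=1) = 1/4 + 3/8 = 5/8
  P(V=2) = 1/4 + 0 = 1/4

H(U) = -[(5/8)·log₂(5/8) + (3/8)·log₂(3/8)]
  = 0.4238 + 0.5306
  = 0.9544 bits
H(V) = -[(1/8)·log₂(1/8) + (5/8)·log₂(5/8) + (1/4)·log₂(1/4)]
  = 0.3750 + 0.4238 + 0.5000
  = 1.2988 bits
H(U,V) = -[(1/8)·log₂(1/8) + (1/4)·log₂(1/4) + (1/4)·log₂(1/4) + (3/8)·log₂(3/8)]
  = 0.3750 + 0.5000 + 0.5000 + 0.5306
  = 1.9056 bits

I(U;V) = H(U) + H(V) - H(U,V)
  = 0.9544 + 1.2988 - 1.9056
  = 0.3476 bits

Distribution 2 (P, Q):
Marginal P(P) (row sums):
  P(P=0) = 0 + 1/4 = 1/4
  P(P=1) = 1/4 + 1/2 = 3/4
Marginal P(Q) (column sums):
  P(Q=0) = 0 + 1/4 = 1/4
  P(Q=1) = 1/4 + 1/2 = 3/4

H(P) = -[(1/4)·log₂(1/4) + (3/4)·log₂(3/4)]
  = 0.5000 + 0.3113
  = 0.8113 bits
H(Q) = -[(1/4)·log₂(1/4) + (3/4)·log₂(3/4)]
  = 0.5000 + 0.3113
  = 0.8113 bits
H(P,Q) = -[(1/4)·log₂(1/4) + (1/4)·log₂(1/4) + (1/2)·log₂(1/2)]
  = 0.5000 + 0.5000 + 0.5000
  = 1.5000 bits

I(P;Q) = H(P) + H(Q) - H(P,Q)
  = 0.8113 + 0.8113 - 1.5000
  = 0.1226 bits

I(U;V) = 0.3476 bits > I(P;Q) = 0.1226 bits, so (U, V) has the higher mutual information (stronger dependence).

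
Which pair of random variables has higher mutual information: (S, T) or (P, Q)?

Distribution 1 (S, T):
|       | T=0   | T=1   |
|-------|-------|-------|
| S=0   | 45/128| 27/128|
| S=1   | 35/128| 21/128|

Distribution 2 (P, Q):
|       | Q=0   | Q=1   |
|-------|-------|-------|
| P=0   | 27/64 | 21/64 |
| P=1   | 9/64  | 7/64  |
Distribution 1 (S, T):
Marginal P(S) (row sums):
  P(S=0) = 45/128 + 27/128 = 9/16
  P(S=1) = 35/128 + 21/128 = 7/16
Marginal P(T) (column sums):
  P(T=0) = 45/128 + 35/128 = 5/8
  P(T=1) = 27/128 + 21/128 = 3/8

H(S) = -[(9/16)·log₂(9/16) + (7/16)·log₂(7/16)]
  = 0.4669 + 0.5218
  = 0.9887 bits
H(T) = -[(5/8)·log₂(5/8) + (3/8)·log₂(3/8)]
  = 0.4238 + 0.5306
  = 0.9544 bits
H(S,T) = -[(45/128)·log₂(45/128) + (27/128)·log₂(27/128) + (35/128)·log₂(35/128) + (21/128)·log₂(21/128)]
  = 0.5302 + 0.4736 + 0.5115 + 0.4278
  = 1.9431 bits

I(S;T) = H(S) + H(T) - H(S,T)
  = 0.9887 + 0.9544 - 1.9431
  = 0.0000 bits

Distribution 2 (P, Q):
Marginal P(P) (row sums):
  P(P=0) = 27/64 + 21/64 = 3/4
  P(P=1) = 9/64 + 7/64 = 1/4
Marginal P(Q) (column sums):
  P(Q=0) = 27/64 + 9/64 = 9/16
  P(Q=1) = 21/64 + 7/64 = 7/16

H(P) = -[(3/4)·log₂(3/4) + (1/4)·log₂(1/4)]
  = 0.3113 + 0.5000
  = 0.8113 bits
H(Q) = -[(9/16)·log₂(9/16) + (7/16)·log₂(7/16)]
  = 0.4669 + 0.5218
  = 0.9887 bits
H(P,Q) = -[(27/64)·log₂(27/64) + (21/64)·log₂(21/64) + (9/64)·log₂(9/64) + (7/64)·log₂(7/64)]
  = 0.5253 + 0.5275 + 0.3980 + 0.3492
  = 1.8000 bits

I(P;Q) = H(P) + H(Q) - H(P,Q)
  = 0.8113 + 0.9887 - 1.8000
  = 0.0000 bits

Both joint tables factor as the product of their marginals, so I(S;T) = I(P;Q) = 0 bits: neither is larger (both pairs are independent).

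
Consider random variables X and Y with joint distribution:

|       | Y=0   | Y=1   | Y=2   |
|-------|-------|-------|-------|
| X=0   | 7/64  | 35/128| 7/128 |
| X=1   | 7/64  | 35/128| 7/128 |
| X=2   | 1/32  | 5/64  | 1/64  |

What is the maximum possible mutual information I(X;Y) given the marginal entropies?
The upper bound on mutual information is I(X;Y) ≤ min(H(X), H(Y)).

Marginal P(X) (row sums):
  P(X=0) = 7/64 + 35/128 + 7/128 = 7/16
  P(X=1) = 7/64 + 35/128 + 7/128 = 7/16
  P(X=2) = 1/32 + 5/64 + 1/64 = 1/8
Marginal P(Y) (column sums):
  P(Y=0) = 7/64 + 7/64 + 1/32 = 1/4
  P(Y=1) = 35/128 + 35/128 + 5/64 = 5/8
  P(Y=2) = 7/128 + 7/128 + 1/64 = 1/8

H(X) = -[(7/16)·log₂(7/16) + (7/16)·log₂(7/16) + (1/8)·log₂(1/8)]
  = 0.5218 + 0.5218 + 0.3750
  = 1.4186 bits
H(Y) = -[(1/4)·log₂(1/4) + (5/8)·log₂(5/8) + (1/8)·log₂(1/8)]
  = 0.5000 + 0.4238 + 0.3750
  = 1.2988 bits

Maximum possible I(X;Y) = min(1.4186, 1.2988) = 1.2988 bits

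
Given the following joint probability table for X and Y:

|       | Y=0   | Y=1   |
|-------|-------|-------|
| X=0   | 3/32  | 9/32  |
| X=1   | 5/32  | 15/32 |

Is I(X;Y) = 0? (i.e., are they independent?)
Marginal P(X) (row sums):
  P(X=0) = 3/32 + 9/32 = 3/8
  P(X=1) = 5/32 + 15/32 = 5/8
Marginal P(Y) (column sums):
  P(Y=0) = 3/32 + 5/32 = 1/4
  P(Y=1) = 9/32 + 15/32 = 3/4

X and Y are independent iff P(X=i,Y=j) = P(X=i)·P(Y=j) for every cell.
  P(X=0)·P(Y=0) = 3/8 × 1/4 = 3/32 = P(X=0,Y=0) ✓
  P(X=0)·P(Y=1) = 3/8 × 3/4 = 9/32 = P(X=0,Y=1) ✓
  P(X=1)·P(Y=0) = 5/8 × 1/4 = 5/32 = P(X=1,Y=0) ✓
  P(X=1)·P(Y=1) = 5/8 × 3/4 = 15/32 = P(X=1,Y=1) ✓

Yes, X and Y are independent: every cell factors, so I(X;Y) = 0 bits.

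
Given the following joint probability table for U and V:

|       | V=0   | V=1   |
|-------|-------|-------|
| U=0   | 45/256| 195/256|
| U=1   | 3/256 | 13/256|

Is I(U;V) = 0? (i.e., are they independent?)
Marginal P(U) (row sums):
  P(U=0) = 45/256 + 195/256 = 15/16
  P(U=1) = 3/256 + 13/256 = 1/16
Marginal P(V) (column sums):
  P(V=0) = 45/256 + 3/256 = 3/16
  P(V=1) = 195/256 + 13/256 = 13/16

U and V are independent iff P(U=i,V=j) = P(U=i)·P(V=j) for every cell.
  P(U=0)·P(V=0) = 15/16 × 3/16 = 45/256 = P(U=0,V=0) ✓
  P(U=0)·P(V=1) = 15/16 × 13/16 = 195/256 = P(U=0,V=1) ✓
  P(U=1)·P(V=0) = 1/16 × 3/16 = 3/256 = P(U=1,V=0) ✓
  P(U=1)·P(V=1) = 1/16 × 13/16 = 13/256 = P(U=1,V=1) ✓

Yes, U and V are independent: every cell factors, so I(U;V) = 0 bits.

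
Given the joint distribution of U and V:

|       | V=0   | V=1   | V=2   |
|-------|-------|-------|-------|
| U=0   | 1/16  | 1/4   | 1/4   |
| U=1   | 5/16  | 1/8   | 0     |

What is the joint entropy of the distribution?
H(U,V) = -Σ P(U,V) log₂ P(U,V), summed over the non-zero cells:
H(U,V) = -[(1/16)·log₂(1/16) + (1/4)·log₂(1/4) + (1/4)·log₂(1/4) + (5/16)·log₂(5/16) + (1/8)·log₂(1/8)]
  = 0.2500 + 0.5000 + 0.5000 + 0.5244 + 0.3750
  = 2.1494 bits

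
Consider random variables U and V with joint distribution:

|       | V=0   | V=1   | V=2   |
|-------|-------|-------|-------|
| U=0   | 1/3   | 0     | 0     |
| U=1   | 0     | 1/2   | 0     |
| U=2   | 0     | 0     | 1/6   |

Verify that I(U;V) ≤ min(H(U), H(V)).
Marginal P(U) (row sums):
  P(U=0) = 1/3 + 0 + 0 = 1/3
  P(U=1) = 0 + 1/2 + 0 = 1/2
  P(U=2) = 0 + 0 + 1/6 = 1/6
Marginal P(V) (column sums):
  P(V=0) = 1/3 + 0 + 0 = 1/3
  P(V=1) = 0 + 1/2 + 0 = 1/2
  P(V=2) = 0 + 0 + 1/6 = 1/6

H(U) = -[(1/3)·log₂(1/3) + (1/2)·log₂(1/2) + (1/6)·log₂(1/6)]
  = 0.5283 + 0.5000 + 0.4308
  = 1.4591 bits
H(V) = -[(1/3)·log₂(1/3) + (1/2)·log₂(1/2) + (1/6)·log₂(1/6)]
  = 0.5283 + 0.5000 + 0.4308
  = 1.4591 bits
H(U,V) = -[(1/3)·log₂(1/3) + (1/2)·log₂(1/2) + (1/6)·log₂(1/6)]
  = 0.5283 + 0.5000 + 0.4308
  = 1.4591 bits

I(U;V) = H(U) + H(V) - H(U,V)
  = 1.4591 + 1.4591 - 1.4591
  = 1.4591 bits

min(H(U), H(V)) = min(1.4591, 1.4591) = 1.4591 bits
Since 1.4591 ≤ 1.4591, the bound is satisfied ✓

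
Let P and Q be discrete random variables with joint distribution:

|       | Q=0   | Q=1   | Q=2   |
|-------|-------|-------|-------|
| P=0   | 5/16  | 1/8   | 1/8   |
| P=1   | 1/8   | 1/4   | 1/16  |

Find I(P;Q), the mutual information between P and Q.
Marginal P(P) (row sums):
  P(P=0) = 5/16 + 1/8 + 1/8 = 9/16
  P(P=1) = 1/8 + 1/4 + 1/16 = 7/16
Marginal P(Q) (column sums):
  P(Q=0) = 5/16 + 1/8 = 7/16
  P(Q=1) = 1/8 + 1/4 = 3/8
  P(Q=2) = 1/8 + 1/16 = 3/16

H(P) = -[(9/16)·log₂(9/16) + (7/16)·log₂(7/16)]
  = 0.4669 + 0.5218
  = 0.9887 bits
H(Q) = -[(7/16)·log₂(7/16) + (3/8)·log₂(3/8) + (3/16)·log₂(3/16)]
  = 0.5218 + 0.5306 + 0.4528
  = 1.5052 bits
H(P,Q) = -[(5/16)·log₂(5/16) + (1/8)·log₂(1/8) + (1/8)·log₂(1/8) + (1/8)·log₂(1/8) + (1/4)·log₂(1/4) + (1/16)·log₂(1/16)]
  = 0.5244 + 0.3750 + 0.3750 + 0.3750 + 0.5000 + 0.2500
  = 2.3994 bits

I(P;Q) = H(P) + H(Q) - H(P,Q)
  = 0.9887 + 1.5052 - 2.3994
  = 0.0945 bits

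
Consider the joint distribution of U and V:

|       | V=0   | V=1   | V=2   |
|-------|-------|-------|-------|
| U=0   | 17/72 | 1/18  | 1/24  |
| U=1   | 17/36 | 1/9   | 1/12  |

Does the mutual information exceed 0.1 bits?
Marginal P(U) (row sums):
  P(U=0) = 17/72 + 1/18 + 1/24 = 1/3
  P(U=1) = 17/36 + 1/9 + 1/12 = 2/3
Marginal P(V) (column sums):
  P(V=0) = 17/72 + 17/36 = 17/24
  P(V=1) = 1/18 + 1/9 = 1/6
  P(V=2) = 1/24 + 1/12 = 1/8

H(U) = -[(1/3)·log₂(1/3) + (2/3)·log₂(2/3)]
  = 0.5283 + 0.3900
  = 0.9183 bits
H(V) = -[(17/24)·log₂(17/24) + (1/6)·log₂(1/6) + (1/8)·log₂(1/8)]
  = 0.3524 + 0.4308 + 0.3750
  = 1.1582 bits
H(U,V) = -[(17/72)·log₂(17/72) + (1/18)·log₂(1/18) + (1/24)·log₂(1/24) + (17/36)·log₂(17/36) + (1/9)·log₂(1/9) + (1/12)·log₂(1/12)]
  = 0.4917 + 0.2317 + 0.1910 + 0.5112 + 0.3522 + 0.2987
  = 2.0765 bits

I(U;V) = H(U) + H(V) - H(U,V)
  = 0.9183 + 1.1582 - 2.0765
  = 0.0000 bits

No. I(U;V) = 0.0000 bits, which is ≤ 0.1 bits.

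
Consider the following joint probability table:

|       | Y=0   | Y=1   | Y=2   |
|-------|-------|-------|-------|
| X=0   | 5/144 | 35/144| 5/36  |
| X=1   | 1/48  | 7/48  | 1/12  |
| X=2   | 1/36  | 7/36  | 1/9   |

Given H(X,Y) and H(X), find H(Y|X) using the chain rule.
From the chain rule: H(X,Y) = H(X) + H(Y|X)
Therefore: H(Y|X) = H(X,Y) - H(X)

H(X,Y) = -[(5/144)·log₂(5/144) + (35/144)·log₂(35/144) + (5/36)·log₂(5/36) + (1/48)·log₂(1/48) + (7/48)·log₂(7/48) + (1/12)·log₂(1/12) + (1/36)·log₂(1/36) + (7/36)·log₂(7/36) + (1/9)·log₂(1/9)]
  = 0.1683 + 0.4960 + 0.3956 + 0.1164 + 0.4051 + 0.2987 + 0.1436 + 0.4594 + 0.3522
  = 2.8353 bits
Marginal P(X) (row sums):
  P(X=0) = 5/144 + 35/144 + 5/36 = 5/12
  P(X=1) = 1/48 + 7/48 + 1/12 = 1/4
  P(X=2) = 1/36 + 7/36 + 1/9 = 1/3
H(X) = -[(5/12)·log₂(5/12) + (1/4)·log₂(1/4) + (1/3)·log₂(1/3)]
  = 0.5263 + 0.5000 + 0.5283
  = 1.5546 bits

H(Y|X) = 2.8353 - 1.5546 = 1.2807 bits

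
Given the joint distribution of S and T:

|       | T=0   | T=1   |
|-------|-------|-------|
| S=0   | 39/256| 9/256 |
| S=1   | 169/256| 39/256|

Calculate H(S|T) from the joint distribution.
Marginal P(T) (column sums):
  P(T=0) = 39/256 + 169/256 = 13/16
  P(T=1) = 9/256 + 39/256 = 3/16

H(S|T) = -Σ P(S,T)·log₂ P(S|T), where P(S|T) = P(S,T) / P(T)
  (S=0,T=0): P(S|T) = (39/256)/(13/16) = 3/16;  -(39/256)·log₂(3/16) = 0.3679
  (S=0,T=1): P(S|T) = (9/256)/(3/16) = 3/16;  -(9/256)·log₂(3/16) = 0.0849
  (S=1,T=0): P(S|T) = (169/256)/(13/16) = 13/16;  -(169/256)·log₂(13/16) = 0.1978
  (S=1,T=1): P(S|T) = (39/256)/(3/16) = 13/16;  -(39/256)·log₂(13/16) = 0.0456
H(S|T) = 0.3679 + 0.0849 + 0.1978 + 0.0456
  = 0.6962 bits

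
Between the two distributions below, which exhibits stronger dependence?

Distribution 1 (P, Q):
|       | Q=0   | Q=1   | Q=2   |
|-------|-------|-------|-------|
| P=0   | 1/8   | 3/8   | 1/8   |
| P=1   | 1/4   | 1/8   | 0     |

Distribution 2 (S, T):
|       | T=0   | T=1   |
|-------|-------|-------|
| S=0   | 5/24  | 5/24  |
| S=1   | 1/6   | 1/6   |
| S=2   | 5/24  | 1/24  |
Distribution 1 (P, Q):
Marginal P(P) (row sums):
  P(P=0) = 1/8 + 3/8 + 1/8 = 5/8
  P(P=1) = 1/4 + 1/8 + 0 = 3/8
Marginal P(Q) (column sums):
  P(Q=0) = 1/8 + 1/4 = 3/8
  P(Q=1) = 3/8 + 1/8 = 1/2
  P(Q=2) = 1/8 + 0 = 1/8

H(P) = -[(5/8)·log₂(5/8) + (3/8)·log₂(3/8)]
  = 0.4238 + 0.5306
  = 0.9544 bits
H(Q) = -[(3/8)·log₂(3/8) + (1/2)·log₂(1/2) + (1/8)·log₂(1/8)]
  = 0.5306 + 0.5000 + 0.3750
  = 1.4056 bits
H(P,Q) = -[(1/8)·log₂(1/8) + (3/8)·log₂(3/8) + (1/8)·log₂(1/8) + (1/4)·log₂(1/4) + (1/8)·log₂(1/8)]
  = 0.3750 + 0.5306 + 0.3750 + 0.5000 + 0.3750
  = 2.1556 bits

I(P;Q) = H(P) + H(Q) - H(P,Q)
  = 0.9544 + 1.4056 - 2.1556
  = 0.2044 bits

Distribution 2 (S, T):
Marginal P(S) (row sums):
  P(S=0) = 5/24 + 5/24 = 5/12
  P(S=1) = 1/6 + 1/6 = 1/3
  P(S=2) = 5/24 + 1/24 = 1/4
Marginal P(T) (column sums):
  P(T=0) = 5/24 + 1/6 + 5/24 = 7/12
  P(T=1) = 5/24 + 1/6 + 1/24 = 5/12

H(S) = -[(5/12)·log₂(5/12) + (1/3)·log₂(1/3) + (1/4)·log₂(1/4)]
  = 0.5263 + 0.5283 + 0.5000
  = 1.5546 bits
H(T) = -[(7/12)·log₂(7/12) + (5/12)·log₂(5/12)]
  = 0.4536 + 0.5263
  = 0.9799 bits
H(S,T) = -[(5/24)·log₂(5/24) + (5/24)·log₂(5/24) + (1/6)·log₂(1/6) + (1/6)·log₂(1/6) + (5/24)·log₂(5/24) + (1/24)·log₂(1/24)]
  = 0.4715 + 0.4715 + 0.4308 + 0.4308 + 0.4715 + 0.1910
  = 2.4671 bits

I(S;T) = H(S) + H(T) - H(S,T)
  = 1.5546 + 0.9799 - 2.4671
  = 0.0674 bits

I(P;Q) = 0.2044 bits > I(S;T) = 0.0674 bits, so (P, Q) has the higher mutual information (stronger dependence).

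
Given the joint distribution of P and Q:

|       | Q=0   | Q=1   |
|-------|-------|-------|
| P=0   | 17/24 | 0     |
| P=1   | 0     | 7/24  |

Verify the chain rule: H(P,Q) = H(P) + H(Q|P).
Left side:
H(P,Q) = -[(17/24)·log₂(17/24) + (7/24)·log₂(7/24)]
  = 0.3524 + 0.5185
  = 0.8709 bits

Right side:
Marginal P(P) (row sums):
  P(P=0) = 17/24 + 0 = 17/24
  P(P=1) = 0 + 7/24 = 7/24
H(P) = -[(17/24)·log₂(17/24) + (7/24)·log₂(7/24)]
  = 0.3524 + 0.5185
  = 0.8709 bits
H(Q|P) = -Σ P(P,Q)·log₂ P(Q|P), where P(Q|P) = P(P,Q) / P(P)
  (cells with P(P,Q) = 0 contribute 0)
  (P=0,Q=0): P(Q|P) = (17/24)/(17/24) = 1;  -(17/24)·log₂(1) = 0.0000
  (P=1,Q=1): P(Q|P) = (7/24)/(7/24) = 1;  -(7/24)·log₂(1) = 0.0000
H(Q|P) = 0.0000 + 0.0000
  = 0.0000 bits
H(P) + H(Q|P) = 0.8709 + 0.0000 = 0.8709 bits

Both sides equal 0.8709 bits, so the chain rule holds ✓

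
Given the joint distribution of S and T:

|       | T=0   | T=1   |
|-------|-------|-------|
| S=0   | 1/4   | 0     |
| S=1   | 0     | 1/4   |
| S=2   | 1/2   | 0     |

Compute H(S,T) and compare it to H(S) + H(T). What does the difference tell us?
Marginal P(S) (row sums):
  P(S=0) = 1/4 + 0 = 1/4
  P(S=1) = 0 + 1/4 = 1/4
  P(S=2) = 1/2 + 0 = 1/2
Marginal P(T) (column sums):
  P(T=0) = 1/4 + 0 + 1/2 = 3/4
  P(T=1) = 0 + 1/4 + 0 = 1/4

H(S,T) = -[(1/4)·log₂(1/4) + (1/4)·log₂(1/4) + (1/2)·log₂(1/2)]
  = 0.5000 + 0.5000 + 0.5000
  = 1.5000 bits
H(S) = -[(1/4)·log₂(1/4) + (1/4)·log₂(1/4) + (1/2)·log₂(1/2)]
  = 0.5000 + 0.5000 + 0.5000
  = 1.5000 bits
H(T) = -[(3/4)·log₂(3/4) + (1/4)·log₂(1/4)]
  = 0.3113 + 0.5000
  = 0.8113 bits

H(S) + H(T) = 1.5000 + 0.8113 = 2.3113 bits
Difference: H(S) + H(T) - H(S,T) = 2.3113 - 1.5000 = 0.8113 bits = I(S;T)

The difference is the mutual information; it is positive here, so S and T are dependent (knowing one reduces uncertainty about the other by 0.8113 bits).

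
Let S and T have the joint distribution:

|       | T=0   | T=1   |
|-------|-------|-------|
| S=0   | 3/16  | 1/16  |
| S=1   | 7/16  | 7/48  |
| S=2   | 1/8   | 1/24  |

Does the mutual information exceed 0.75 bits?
Marginal P(S) (row sums):
  P(S=0) = 3/16 + 1/16 = 1/4
  P(S=1) = 7/16 + 7/48 = 7/12
  P(S=2) = 1/8 + 1/24 = 1/6
Marginal P(T) (column sums):
  P(T=0) = 3/16 + 7/16 + 1/8 = 3/4
  P(T=1) = 1/16 + 7/48 + 1/24 = 1/4

H(S) = -[(1/4)·log₂(1/4) + (7/12)·log₂(7/12) + (1/6)·log₂(1/6)]
  = 0.5000 + 0.4536 + 0.4308
  = 1.3844 bits
H(T) = -[(3/4)·log₂(3/4) + (1/4)·log₂(1/4)]
  = 0.3113 + 0.5000
  = 0.8113 bits
H(S,T) = -[(3/16)·log₂(3/16) + (1/16)·log₂(1/16) + (7/16)·log₂(7/16) + (7/48)·log₂(7/48) + (1/8)·log₂(1/8) + (1/24)·log₂(1/24)]
  = 0.4528 + 0.2500 + 0.5218 + 0.4051 + 0.3750 + 0.1910
  = 2.1957 bits

I(S;T) = H(S) + H(T) - H(S,T)
  = 1.3844 + 0.8113 - 2.1957
  = 0.0000 bits

No. I(S;T) = 0.0000 bits, which is ≤ 0.75 bits.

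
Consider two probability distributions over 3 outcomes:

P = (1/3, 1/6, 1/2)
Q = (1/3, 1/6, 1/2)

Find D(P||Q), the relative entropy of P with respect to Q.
D(P||Q) = Σ P(i) log₂(P(i)/Q(i))
  i=0: (1/3) × log₂((1/3)/(1/3)) = (1/3) × log₂(1) = 0.0000
  i=1: (1/6) × log₂((1/6)/(1/6)) = (1/6) × log₂(1) = 0.0000
  i=2: (1/2) × log₂((1/2)/(1/2)) = (1/2) × log₂(1) = 0.0000
D(P||Q) = 0.0000 + 0.0000 + 0.0000
  = 0.0000 bits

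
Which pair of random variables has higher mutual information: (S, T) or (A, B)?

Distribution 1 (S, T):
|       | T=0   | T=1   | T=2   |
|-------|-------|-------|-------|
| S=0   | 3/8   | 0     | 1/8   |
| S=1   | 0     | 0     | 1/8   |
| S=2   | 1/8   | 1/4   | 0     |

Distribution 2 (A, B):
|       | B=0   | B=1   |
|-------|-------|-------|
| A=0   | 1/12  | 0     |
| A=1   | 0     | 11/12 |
Distribution 1 (S, T):
Marginal P(S) (row sums):
  P(S=0) = 3/8 + 0 + 1/8 = 1/2
  P(S=1) = 0 + 0 + 1/8 = 1/8
  P(S=2) = 1/8 + 1/4 + 0 = 3/8
Marginal P(T) (column sums):
  P(T=0) = 3/8 + 0 + 1/8 = 1/2
  P(T=1) = 0 + 0 + 1/4 = 1/4
  P(T=2) = 1/8 + 1/8 + 0 = 1/4

H(S) = -[(1/2)·log₂(1/2) + (1/8)·log₂(1/8) + (3/8)·log₂(3/8)]
  = 0.5000 + 0.3750 + 0.5306
  = 1.4056 bits
H(T) = -[(1/2)·log₂(1/2) + (1/4)·log₂(1/4) + (1/4)·log₂(1/4)]
  = 0.5000 + 0.5000 + 0.5000
  = 1.5000 bits
H(S,T) = -[(3/8)·log₂(3/8) + (1/8)·log₂(1/8) + (1/8)·log₂(1/8) + (1/8)·log₂(1/8) + (1/4)·log₂(1/4)]
  = 0.5306 + 0.3750 + 0.3750 + 0.3750 + 0.5000
  = 2.1556 bits

I(S;T) = H(S) + H(T) - H(S,T)
  = 1.4056 + 1.5000 - 2.1556
  = 0.7500 bits

Distribution 2 (A, B):
Marginal P(A) (row sums):
  P(A=0) = 1/12 + 0 = 1/12
  P(A=1) = 0 + 11/12 = 11/12
Marginal P(B) (column sums):
  P(B=0) = 1/12 + 0 = 1/12
  P(B=1) = 0 + 11/12 = 11/12

H(A) = -[(1/12)·log₂(1/12) + (11/12)·log₂(11/12)]
  = 0.2987 + 0.1151
  = 0.4138 bits
H(B) = -[(1/12)·log₂(1/12) + (11/12)·log₂(11/12)]
  = 0.2987 + 0.1151
  = 0.4138 bits
H(A,B) = -[(1/12)·log₂(1/12) + (11/12)·log₂(11/12)]
  = 0.2987 + 0.1151
  = 0.4138 bits

I(A;B) = H(A) + H(B) - H(A,B)
  = 0.4138 + 0.4138 - 0.4138
  = 0.4138 bits

I(S;T) = 0.7500 bits > I(A;B) = 0.4138 bits, so (S, T) has the higher mutual information (stronger dependence).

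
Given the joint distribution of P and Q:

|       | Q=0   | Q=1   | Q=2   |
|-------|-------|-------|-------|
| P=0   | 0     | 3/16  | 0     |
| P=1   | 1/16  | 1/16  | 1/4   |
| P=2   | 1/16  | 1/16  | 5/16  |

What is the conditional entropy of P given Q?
Marginal P(Q) (column sums):
  P(Q=0) = 0 + 1/16 + 1/16 = 1/8
  P(Q=1) = 3/16 + 1/16 + 1/16 = 5/16
  P(Q=2) = 0 + 1/4 + 5/16 = 9/16

H(P|Q) = -Σ P(P,Q)·log₂ P(P|Q), where P(P|Q) = P(P,Q) / P(Q)
  (cells with P(P,Q) = 0 contribute 0)
  (P=0,Q=1): P(P|Q) = (3/16)/(5/16) = 3/5;  -(3/16)·log₂(3/5) = 0.1382
  (P=1,Q=0): P(P|Q) = (1/16)/(1/8) = 1/2;  -(1/16)·log₂(1/2) = 0.0625
  (P=1,Q=1): P(P|Q) = (1/16)/(5/16) = 1/5;  -(1/16)·log₂(1/5) = 0.1451
  (P=1,Q=2): P(P|Q) = (1/4)/(9/16) = 4/9;  -(1/4)·log₂(4/9) = 0.2925
  (P=2,Q=0): P(P|Q) = (1/16)/(1/8) = 1/2;  -(1/16)·log₂(1/2) = 0.0625
  (P=2,Q=1): P(P|Q) = (1/16)/(5/16) = 1/5;  -(1/16)·log₂(1/5) = 0.1451
  (P=2,Q=2): P(P|Q) = (5/16)/(9/16) = 5/9;  -(5/16)·log₂(5/9) = 0.2650
H(P|Q) = 0.1382 + 0.0625 + 0.1451 + 0.2925 + 0.0625 + 0.1451 + 0.2650
  = 1.1109 bits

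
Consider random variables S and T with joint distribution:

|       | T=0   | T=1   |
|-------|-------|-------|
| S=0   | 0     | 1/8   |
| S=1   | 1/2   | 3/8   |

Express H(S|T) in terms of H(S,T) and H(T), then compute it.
H(S|T) = H(S,T) - H(T)

Marginal P(T) (column sums):
  P(T=0) = 0 + 1/2 = 1/2
  P(T=1) = 1/8 + 3/8 = 1/2

H(S,T) = -[(1/8)·log₂(1/8) + (1/2)·log₂(1/2) + (3/8)·log₂(3/8)]
  = 0.3750 + 0.5000 + 0.5306
  = 1.4056 bits
H(T) = -[(1/2)·log₂(1/2) + (1/2)·log₂(1/2)]
  = 0.5000 + 0.5000
  = 1.0000 bits

H(S|T) = 1.4056 - 1.0000 = 0.4056 bits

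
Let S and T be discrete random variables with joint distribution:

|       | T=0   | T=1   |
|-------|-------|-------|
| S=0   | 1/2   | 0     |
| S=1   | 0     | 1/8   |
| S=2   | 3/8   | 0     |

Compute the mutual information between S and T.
Marginal P(S) (row sums):
  P(S=0) = 1/2 + 0 = 1/2
  P(S=1) = 0 + 1/8 = 1/8
  P(S=2) = 3/8 + 0 = 3/8
Marginal P(T) (column sums):
  P(T=0) = 1/2 + 0 + 3/8 = 7/8
  P(T=1) = 0 + 1/8 + 0 = 1/8

H(S) = -[(1/2)·log₂(1/2) + (1/8)·log₂(1/8) + (3/8)·log₂(3/8)]
  = 0.5000 + 0.3750 + 0.5306
  = 1.4056 bits
H(T) = -[(7/8)·log₂(7/8) + (1/8)·log₂(1/8)]
  = 0.1686 + 0.3750
  = 0.5436 bits
H(S,T) = -[(1/2)·log₂(1/2) + (1/8)·log₂(1/8) + (3/8)·log₂(3/8)]
  = 0.5000 + 0.3750 + 0.5306
  = 1.4056 bits

I(S;T) = H(S) + H(T) - H(S,T)
  = 1.4056 + 0.5436 - 1.4056
  = 0.5436 bits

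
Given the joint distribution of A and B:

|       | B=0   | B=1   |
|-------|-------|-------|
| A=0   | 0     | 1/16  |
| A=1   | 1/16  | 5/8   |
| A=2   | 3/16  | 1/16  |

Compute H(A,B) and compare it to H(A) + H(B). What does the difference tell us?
Marginal P(A) (row sums):
  P(A=0) = 0 + 1/16 = 1/16
  P(A=1) = 1/16 + 5/8 = 11/16
  P(A=2) = 3/16 + 1/16 = 1/4
Marginal P(B) (column sums):
  P(B=0) = 0 + 1/16 + 3/16 = 1/4
  P(B=1) = 1/16 + 5/8 + 1/16 = 3/4

H(A,B) = -[(1/16)·log₂(1/16) + (1/16)·log₂(1/16) + (5/8)·log₂(5/8) + (3/16)·log₂(3/16) + (1/16)·log₂(1/16)]
  = 0.2500 + 0.2500 + 0.4238 + 0.4528 + 0.2500
  = 1.6266 bits
H(A) = -[(1/16)·log₂(1/16) + (11/16)·log₂(11/16) + (1/4)·log₂(1/4)]
  = 0.2500 + 0.3716 + 0.5000
  = 1.1216 bits
H(B) = -[(1/4)·log₂(1/4) + (3/4)·log₂(3/4)]
  = 0.5000 + 0.3113
  = 0.8113 bits

H(A) + H(B) = 1.1216 + 0.8113 = 1.9329 bits
Difference: H(A) + H(B) - H(A,B) = 1.9329 - 1.6266 = 0.3063 bits = I(A;B)

The difference is the mutual information; it is positive here, so A and B are dependent (knowing one reduces uncertainty about the other by 0.3063 bits).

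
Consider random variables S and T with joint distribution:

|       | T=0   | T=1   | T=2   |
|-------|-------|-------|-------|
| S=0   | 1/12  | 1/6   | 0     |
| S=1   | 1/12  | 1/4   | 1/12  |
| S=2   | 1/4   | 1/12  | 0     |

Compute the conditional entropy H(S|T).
Marginal P(T) (column sums):
  P(T=0) = 1/12 + 1/12 + 1/4 = 5/12
  P(T=1) = 1/6 + 1/4 + 1/12 = 1/2
  P(T=2) = 0 + 1/12 + 0 = 1/12

H(S|T) = -Σ P(S,T)·log₂ P(S|T), where P(S|T) = P(S,T) / P(T)
  (cells with P(S,T) = 0 contribute 0)
  (S=0,T=0): P(S|T) = (1/12)/(5/12) = 1/5;  -(1/12)·log₂(1/5) = 0.1935
  (S=0,T=1): P(S|T) = (1/6)/(1/2) = 1/3;  -(1/6)·log₂(1/3) = 0.2642
  (S=1,T=0): P(S|T) = (1/12)/(5/12) = 1/5;  -(1/12)·log₂(1/5) = 0.1935
  (S=1,T=1): P(S|T) = (1/4)/(1/2) = 1/2;  -(1/4)·log₂(1/2) = 0.2500
  (S=1,T=2): P(S|T) = (1/12)/(1/12) = 1;  -(1/12)·log₂(1) = 0.0000
  (S=2,T=0): P(S|T) = (1/4)/(5/12) = 3/5;  -(1/4)·log₂(3/5) = 0.1842
  (S=2,T=1): P(S|T) = (1/12)/(1/2) = 1/6;  -(1/12)·log₂(1/6) = 0.2154
H(S|T) = 0.1935 + 0.2642 + 0.1935 + 0.2500 + 0.0000 + 0.1842 + 0.2154
  = 1.3008 bits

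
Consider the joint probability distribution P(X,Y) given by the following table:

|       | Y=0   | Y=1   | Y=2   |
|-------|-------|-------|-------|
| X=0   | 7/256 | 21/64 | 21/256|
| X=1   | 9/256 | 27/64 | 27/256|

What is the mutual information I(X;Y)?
Marginal P(X) (row sums):
  P(X=0) = 7/256 + 21/64 + 21/256 = 7/16
  P(X=1) = 9/256 + 27/64 + 27/256 = 9/16
Marginal P(Y) (column sums):
  P(Y=0) = 7/256 + 9/256 = 1/16
  P(Y=1) = 21/64 + 27/64 = 3/4
  P(Y=2) = 21/256 + 27/256 = 3/16

H(X) = -[(7/16)·log₂(7/16) + (9/16)·log₂(9/16)]
  = 0.5218 + 0.4669
  = 0.9887 bits
H(Y) = -[(1/16)·log₂(1/16) + (3/4)·log₂(3/4) + (3/16)·log₂(3/16)]
  = 0.2500 + 0.3113 + 0.4528
  = 1.0141 bits
H(X,Y) = -[(7/256)·log₂(7/256) + (21/64)·log₂(21/64) + (21/256)·log₂(21/256) + (9/256)·log₂(9/256) + (27/64)·log₂(27/64) + (27/256)·log₂(27/256)]
  = 0.1420 + 0.5275 + 0.2959 + 0.1698 + 0.5253 + 0.3423
  = 2.0028 bits

I(X;Y) = H(X) + H(Y) - H(X,Y)
  = 0.9887 + 1.0141 - 2.0028
  = 0.0000 bits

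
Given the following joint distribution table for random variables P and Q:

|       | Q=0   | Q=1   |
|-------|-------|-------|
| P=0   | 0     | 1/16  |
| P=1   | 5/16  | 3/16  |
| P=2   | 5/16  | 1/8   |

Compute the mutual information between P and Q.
Marginal P(P) (row sums):
  P(P=0) = 0 + 1/16 = 1/16
  P(P=1) = 5/16 + 3/16 = 1/2
  P(P=2) = 5/16 + 1/8 = 7/16
Marginal P(Q) (column sums):
  P(Q=0) = 0 + 5/16 + 5/16 = 5/8
  P(Q=1) = 1/16 + 3/16 + 1/8 = 3/8

H(P) = -[(1/16)·log₂(1/16) + (1/2)·log₂(1/2) + (7/16)·log₂(7/16)]
  = 0.2500 + 0.5000 + 0.5218
  = 1.2718 bits
H(Q) = -[(5/8)·log₂(5/8) + (3/8)·log₂(3/8)]
  = 0.4238 + 0.5306
  = 0.9544 bits
H(P,Q) = -[(1/16)·log₂(1/16) + (5/16)·log₂(5/16) + (3/16)·log₂(3/16) + (5/16)·log₂(5/16) + (1/8)·log₂(1/8)]
  = 0.2500 + 0.5244 + 0.4528 + 0.5244 + 0.3750
  = 2.1266 bits

I(P;Q) = H(P) + H(Q) - H(P,Q)
  = 1.2718 + 0.9544 - 2.1266
  = 0.0996 bits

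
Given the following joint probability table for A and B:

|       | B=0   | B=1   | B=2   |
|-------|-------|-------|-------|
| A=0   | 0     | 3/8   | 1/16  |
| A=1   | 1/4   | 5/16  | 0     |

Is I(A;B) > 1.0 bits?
Marginal P(A) (row sums):
  P(A=0) = 0 + 3/8 + 1/16 = 7/16
  P(A=1) = 1/4 + 5/16 + 0 = 9/16
Marginal P(B) (column sums):
  P(B=0) = 0 + 1/4 = 1/4
  P(B=1) = 3/8 + 5/16 = 11/16
  P(B=2) = 1/16 + 0 = 1/16

H(A) = -[(7/16)·log₂(7/16) + (9/16)·log₂(9/16)]
  = 0.5218 + 0.4669
  = 0.9887 bits
H(B) = -[(1/4)·log₂(1/4) + (11/16)·log₂(11/16) + (1/16)·log₂(1/16)]
  = 0.5000 + 0.3716 + 0.2500
  = 1.1216 bits
H(A,B) = -[(3/8)·log₂(3/8) + (1/16)·log₂(1/16) + (1/4)·log₂(1/4) + (5/16)·log₂(5/16)]
  = 0.5306 + 0.2500 + 0.5000 + 0.5244
  = 1.8050 bits

I(A;B) = H(A) + H(B) - H(A,B)
  = 0.9887 + 1.1216 - 1.8050
  = 0.3053 bits

No. I(A;B) = 0.3053 bits, which is ≤ 1.0 bits.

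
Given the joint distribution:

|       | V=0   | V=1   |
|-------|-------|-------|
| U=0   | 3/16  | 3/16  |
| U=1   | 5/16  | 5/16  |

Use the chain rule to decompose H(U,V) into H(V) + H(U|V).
By the chain rule: H(U,V) = H(V) + H(U|V)

Marginal P(V) (column sums):
  P(V=0) = 3/16 + 5/16 = 1/2
  P(V=1) = 3/16 + 5/16 = 1/2
H(V) = -[(1/2)·log₂(1/2) + (1/2)·log₂(1/2)]
  = 0.5000 + 0.5000
  = 1.0000 bits
H(U|V) = -Σ P(U,V)·log₂ P(U|V), where P(U|V) = P(U,V) / P(V)
  (U=0,V=0): P(U|V) = (3/16)/(1/2) = 3/8;  -(3/16)·log₂(3/8) = 0.2653
  (U=0,V=1): P(U|V) = (3/16)/(1/2) = 3/8;  -(3/16)·log₂(3/8) = 0.2653
  (U=1,V=0): P(U|V) = (5/16)/(1/2) = 5/8;  -(5/16)·log₂(5/8) = 0.2119
  (U=1,V=1): P(U|V) = (5/16)/(1/2) = 5/8;  -(5/16)·log₂(5/8) = 0.2119
H(U|V) = 0.2653 + 0.2653 + 0.2119 + 0.2119
  = 0.9544 bits

H(U,V) = H(V) + H(U|V) = 1.0000 + 0.9544 = 1.9544 bits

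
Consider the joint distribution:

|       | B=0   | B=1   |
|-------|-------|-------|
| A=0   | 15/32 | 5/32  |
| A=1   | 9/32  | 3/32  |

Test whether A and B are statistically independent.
Marginal P(A) (row sums):
  P(A=0) = 15/32 + 5/32 = 5/8
  P(A=1) = 9/32 + 3/32 = 3/8
Marginal P(B) (column sums):
  P(B=0) = 15/32 + 9/32 = 3/4
  P(B=1) = 5/32 + 3/32 = 1/4

A and B are independent iff P(A=i,B=j) = P(A=i)·P(B=j) for every cell.
  P(A=0)·P(B=0) = 5/8 × 3/4 = 15/32 = P(A=0,B=0) ✓
  P(A=0)·P(B=1) = 5/8 × 1/4 = 5/32 = P(A=0,B=1) ✓
  P(A=1)·P(B=0) = 3/8 × 3/4 = 9/32 = P(A=1,B=0) ✓
  P(A=1)·P(B=1) = 3/8 × 1/4 = 3/32 = P(A=1,B=1) ✓

Yes, A and B are independent: every cell factors, so I(A;B) = 0 bits.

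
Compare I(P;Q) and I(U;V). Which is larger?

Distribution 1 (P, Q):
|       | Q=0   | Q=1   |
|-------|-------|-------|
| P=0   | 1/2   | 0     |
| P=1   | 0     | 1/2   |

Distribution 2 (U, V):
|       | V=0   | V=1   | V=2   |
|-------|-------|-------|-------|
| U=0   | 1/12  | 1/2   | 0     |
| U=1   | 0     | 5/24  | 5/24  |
Distribution 1 (P, Q):
Marginal P(P) (row sums):
  P(P=0) = 1/2 + 0 = 1/2
  P(P=1) = 0 + 1/2 = 1/2
Marginal P(Q) (column sums):
  P(Q=0) = 1/2 + 0 = 1/2
  P(Q=1) = 0 + 1/2 = 1/2

H(P) = -[(1/2)·log₂(1/2) + (1/2)·log₂(1/2)]
  = 0.5000 + 0.5000
  = 1.0000 bits
H(Q) = -[(1/2)·log₂(1/2) + (1/2)·log₂(1/2)]
  = 0.5000 + 0.5000
  = 1.0000 bits
H(P,Q) = -[(1/2)·log₂(1/2) + (1/2)·log₂(1/2)]
  = 0.5000 + 0.5000
  = 1.0000 bits

I(P;Q) = H(P) + H(Q) - H(P,Q)
  = 1.0000 + 1.0000 - 1.0000
  = 1.0000 bits

Distribution 2 (U, V):
Marginal P(U) (row sums):
  P(U=0) = 1/12 + 1/2 + 0 = 7/12
  P(U=1) = 0 + 5/24 + 5/24 = 5/12
Marginal P(V) (column sums):
  P(V=0) = 1/12 + 0 = 1/12
  P(V=1) = 1/2 + 5/24 = 17/24
  P(V=2) = 0 + 5/24 = 5/24

H(U) = -[(7/12)·log₂(7/12) + (5/12)·log₂(5/12)]
  = 0.4536 + 0.5263
  = 0.9799 bits
H(V) = -[(1/12)·log₂(1/12) + (17/24)·log₂(17/24) + (5/24)·log₂(5/24)]
  = 0.2987 + 0.3524 + 0.4715
  = 1.1226 bits
H(U,V) = -[(1/12)·log₂(1/12) + (1/2)·log₂(1/2) + (5/24)·log₂(5/24) + (5/24)·log₂(5/24)]
  = 0.2987 + 0.5000 + 0.4715 + 0.4715
  = 1.7417 bits

I(U;V) = H(U) + H(V) - H(U,V)
  = 0.9799 + 1.1226 - 1.7417
  = 0.3608 bits

I(P;Q) = 1.0000 bits > I(U;V) = 0.3608 bits, so (P, Q) has the higher mutual information (stronger dependence).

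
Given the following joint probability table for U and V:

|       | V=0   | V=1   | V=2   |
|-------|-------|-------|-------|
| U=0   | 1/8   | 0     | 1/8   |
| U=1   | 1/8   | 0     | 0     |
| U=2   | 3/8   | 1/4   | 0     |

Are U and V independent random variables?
Marginal P(U) (row sums):
  P(U=0) = 1/8 + 0 + 1/8 = 1/4
  P(U=1) = 1/8 + 0 + 0 = 1/8
  P(U=2) = 3/8 + 1/4 + 0 = 5/8
Marginal P(V) (column sums):
  P(V=0) = 1/8 + 1/8 + 3/8 = 5/8
  P(V=1) = 0 + 0 + 1/4 = 1/4
  P(V=2) = 1/8 + 0 + 0 = 1/8

U and V are independent iff P(U=i,V=j) = P(U=i)·P(V=j) for every cell.
  P(U=0)·P(V=0) = 1/4 × 5/8 = 5/32, but P(U=0,V=0) = 1/8 ✗

No, U and V are not independent. Quantitatively, I(U;V) > 0:

H(U) = -[(1/4)·log₂(1/4) + (1/8)·log₂(1/8) + (5/8)·log₂(5/8)]
  = 0.5000 + 0.3750 + 0.4238
  = 1.2988 bits
H(V) = -[(5/8)·log₂(5/8) + (1/4)·log₂(1/4) + (1/8)·log₂(1/8)]
  = 0.4238 + 0.5000 + 0.3750
  = 1.2988 bits
H(U,V) = -[(1/8)·log₂(1/8) + (1/8)·log₂(1/8) + (1/8)·log₂(1/8) + (3/8)·log₂(3/8) + (1/4)·log₂(1/4)]
  = 0.3750 + 0.3750 + 0.3750 + 0.5306 + 0.5000
  = 2.1556 bits
I(U;V) = H(U) + H(V) - H(U,V) = 1.2988 + 1.2988 - 2.1556 = 0.4420 bits > 0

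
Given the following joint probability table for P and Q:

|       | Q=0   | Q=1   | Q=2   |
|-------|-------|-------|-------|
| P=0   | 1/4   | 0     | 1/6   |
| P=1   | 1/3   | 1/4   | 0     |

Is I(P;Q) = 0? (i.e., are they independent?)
Marginal P(P) (row sums):
  P(P=0) = 1/4 + 0 + 1/6 = 5/12
  P(P=1) = 1/3 + 1/4 + 0 = 7/12
Marginal P(Q) (column sums):
  P(Q=0) = 1/4 + 1/3 = 7/12
  P(Q=1) = 0 + 1/4 = 1/4
  P(Q=2) = 1/6 + 0 = 1/6

P and Q are independent iff P(P=i,Q=j) = P(P=i)·P(Q=j) for every cell.
  P(P=0)·P(Q=0) = 5/12 × 7/12 = 35/144, but P(P=0,Q=0) = 1/4 ✗

No, P and Q are not independent. Quantitatively, I(P;Q) > 0:

H(P) = -[(5/12)·log₂(5/12) + (7/12)·log₂(7/12)]
  = 0.5263 + 0.4536
  = 0.9799 bits
H(Q) = -[(7/12)·log₂(7/12) + (1/4)·log₂(1/4) + (1/6)·log₂(1/6)]
  = 0.4536 + 0.5000 + 0.4308
  = 1.3844 bits
H(P,Q) = -[(1/4)·log₂(1/4) + (1/6)·log₂(1/6) + (1/3)·log₂(1/3) + (1/4)·log₂(1/4)]
  = 0.5000 + 0.4308 + 0.5283 + 0.5000
  = 1.9591 bits
I(P;Q) = H(P) + H(Q) - H(P,Q) = 0.9799 + 1.3844 - 1.9591 = 0.4052 bits > 0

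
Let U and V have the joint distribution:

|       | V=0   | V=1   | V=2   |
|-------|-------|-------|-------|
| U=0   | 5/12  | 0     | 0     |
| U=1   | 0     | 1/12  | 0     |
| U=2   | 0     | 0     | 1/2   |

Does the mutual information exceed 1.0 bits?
Marginal P(U) (row sums):
  P(U=0) = 5/12 + 0 + 0 = 5/12
  P(U=1) = 0 + 1/12 + 0 = 1/12
  P(U=2) = 0 + 0 + 1/2 = 1/2
Marginal P(V) (column sums):
  P(V=0) = 5/12 + 0 + 0 = 5/12
  P(V=1) = 0 + 1/12 + 0 = 1/12
  P(V=2) = 0 + 0 + 1/2 = 1/2

H(U) = -[(5/12)·log₂(5/12) + (1/12)·log₂(1/12) + (1/2)·log₂(1/2)]
  = 0.5263 + 0.2987 + 0.5000
  = 1.3250 bits
H(V) = -[(5/12)·log₂(5/12) + (1/12)·log₂(1/12) + (1/2)·log₂(1/2)]
  = 0.5263 + 0.2987 + 0.5000
  = 1.3250 bits
H(U,V) = -[(5/12)·log₂(5/12) + (1/12)·log₂(1/12) + (1/2)·log₂(1/2)]
  = 0.5263 + 0.2987 + 0.5000
  = 1.3250 bits

I(U;V) = H(U) + H(V) - H(U,V)
  = 1.3250 + 1.3250 - 1.3250
  = 1.3250 bits

Yes. I(U;V) = 1.3250 bits, which is > 1.0 bits.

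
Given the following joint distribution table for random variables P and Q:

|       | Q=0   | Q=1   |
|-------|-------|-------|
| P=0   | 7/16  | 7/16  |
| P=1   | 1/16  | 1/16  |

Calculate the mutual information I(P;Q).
Marginal P(P) (row sums):
  P(P=0) = 7/16 + 7/16 = 7/8
  P(P=1) = 1/16 + 1/16 = 1/8
Marginal P(Q) (column sums):
  P(Q=0) = 7/16 + 1/16 = 1/2
  P(Q=1) = 7/16 + 1/16 = 1/2

H(P) = -[(7/8)·log₂(7/8) + (1/8)·log₂(1/8)]
  = 0.1686 + 0.3750
  = 0.5436 bits
H(Q) = -[(1/2)·log₂(1/2) + (1/2)·log₂(1/2)]
  = 0.5000 + 0.5000
  = 1.0000 bits
H(P,Q) = -[(7/16)·log₂(7/16) + (7/16)·log₂(7/16) + (1/16)·log₂(1/16) + (1/16)·log₂(1/16)]
  = 0.5218 + 0.5218 + 0.2500 + 0.2500
  = 1.5436 bits

I(P;Q) = H(P) + H(Q) - H(P,Q)
  = 0.5436 + 1.0000 - 1.5436
  = 0.0000 bits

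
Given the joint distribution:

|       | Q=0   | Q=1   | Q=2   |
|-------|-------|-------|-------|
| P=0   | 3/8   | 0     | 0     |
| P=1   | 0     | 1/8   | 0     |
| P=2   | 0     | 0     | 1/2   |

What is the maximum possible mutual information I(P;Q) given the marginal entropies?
The upper bound on mutual information is I(P;Q) ≤ min(H(P), H(Q)).

Marginal P(P) (row sums):
  P(P=0) = 3/8 + 0 + 0 = 3/8
  P(P=1) = 0 + 1/8 + 0 = 1/8
  P(P=2) = 0 + 0 + 1/2 = 1/2
Marginal P(Q) (column sums):
  P(Q=0) = 3/8 + 0 + 0 = 3/8
  P(Q=1) = 0 + 1/8 + 0 = 1/8
  P(Q=2) = 0 + 0 + 1/2 = 1/2

H(P) = -[(3/8)·log₂(3/8) + (1/8)·log₂(1/8) + (1/2)·log₂(1/2)]
  = 0.5306 + 0.3750 + 0.5000
  = 1.4056 bits
H(Q) = -[(3/8)·log₂(3/8) + (1/8)·log₂(1/8) + (1/2)·log₂(1/2)]
  = 0.5306 + 0.3750 + 0.5000
  = 1.4056 bits

Maximum possible I(P;Q) = min(1.4056, 1.4056) = 1.4056 bits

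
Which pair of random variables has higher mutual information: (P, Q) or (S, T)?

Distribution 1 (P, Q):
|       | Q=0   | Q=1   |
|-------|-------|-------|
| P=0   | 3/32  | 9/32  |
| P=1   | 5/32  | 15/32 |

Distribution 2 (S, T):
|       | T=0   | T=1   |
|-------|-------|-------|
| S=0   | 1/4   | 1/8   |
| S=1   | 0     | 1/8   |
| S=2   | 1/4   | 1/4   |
Distribution 1 (P, Q):
Marginal P(P) (row sums):
  P(P=0) = 3/32 + 9/32 = 3/8
  P(P=1) = 5/32 + 15/32 = 5/8
Marginal P(Q) (column sums):
  P(Q=0) = 3/32 + 5/32 = 1/4
  P(Q=1) = 9/32 + 15/32 = 3/4

H(P) = -[(3/8)·log₂(3/8) + (5/8)·log₂(5/8)]
  = 0.5306 + 0.4238
  = 0.9544 bits
H(Q) = -[(1/4)·log₂(1/4) + (3/4)·log₂(3/4)]
  = 0.5000 + 0.3113
  = 0.8113 bits
H(P,Q) = -[(3/32)·log₂(3/32) + (9/32)·log₂(9/32) + (5/32)·log₂(5/32) + (15/32)·log₂(15/32)]
  = 0.3202 + 0.5147 + 0.4184 + 0.5124
  = 1.7657 bits

I(P;Q) = H(P) + H(Q) - H(P,Q)
  = 0.9544 + 0.8113 - 1.7657
  = 0.0000 bits

Distribution 2 (S, T):
Marginal P(S) (row sums):
  P(S=0) = 1/4 + 1/8 = 3/8
  P(S=1) = 0 + 1/8 = 1/8
  P(S=2) = 1/4 + 1/4 = 1/2
Marginal P(T) (column sums):
  P(T=0) = 1/4 + 0 + 1/4 = 1/2
  P(T=1) = 1/8 + 1/8 + 1/4 = 1/2

H(S) = -[(3/8)·log₂(3/8) + (1/8)·log₂(1/8) + (1/2)·log₂(1/2)]
  = 0.5306 + 0.3750 + 0.5000
  = 1.4056 bits
H(T) = -[(1/2)·log₂(1/2) + (1/2)·log₂(1/2)]
  = 0.5000 + 0.5000
  = 1.0000 bits
H(S,T) = -[(1/4)·log₂(1/4) + (1/8)·log₂(1/8) + (1/8)·log₂(1/8) + (1/4)·log₂(1/4) + (1/4)·log₂(1/4)]
  = 0.5000 + 0.3750 + 0.3750 + 0.5000 + 0.5000
  = 2.2500 bits

I(S;T) = H(S) + H(T) - H(S,T)
  = 1.4056 + 1.0000 - 2.2500
  = 0.1556 bits

I(S;T) = 0.1556 bits > I(P;Q) = 0.0000 bits, so (S, T) has the higher mutual information (stronger dependence).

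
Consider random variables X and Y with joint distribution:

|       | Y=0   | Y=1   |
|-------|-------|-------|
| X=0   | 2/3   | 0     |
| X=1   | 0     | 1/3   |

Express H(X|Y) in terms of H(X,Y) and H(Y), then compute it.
H(X|Y) = H(X,Y) - H(Y)

Marginal P(Y) (column sums):
  P(Y=0) = 2/3 + 0 = 2/3
  P(Y=1) = 0 + 1/3 = 1/3

H(X,Y) = -[(2/3)·log₂(2/3) + (1/3)·log₂(1/3)]
  = 0.3900 + 0.5283
  = 0.9183 bits
H(Y) = -[(2/3)·log₂(2/3) + (1/3)·log₂(1/3)]
  = 0.3900 + 0.5283
  = 0.9183 bits

H(X|Y) = 0.9183 - 0.9183 = 0.0000 bits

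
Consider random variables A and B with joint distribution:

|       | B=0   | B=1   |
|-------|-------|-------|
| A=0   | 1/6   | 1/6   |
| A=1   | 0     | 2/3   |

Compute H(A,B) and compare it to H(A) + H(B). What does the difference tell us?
Marginal P(A) (row sums):
  P(A=0) = 1/6 + 1/6 = 1/3
  P(A=1) = 0 + 2/3 = 2/3
Marginal P(B) (column sums):
  P(B=0) = 1/6 + 0 = 1/6
  P(B=1) = 1/6 + 2/3 = 5/6

H(A,B) = -[(1/6)·log₂(1/6) + (1/6)·log₂(1/6) + (2/3)·log₂(2/3)]
  = 0.4308 + 0.4308 + 0.3900
  = 1.2516 bits
H(A) = -[(1/3)·log₂(1/3) + (2/3)·log₂(2/3)]
  = 0.5283 + 0.3900
  = 0.9183 bits
H(B) = -[(1/6)·log₂(1/6) + (5/6)·log₂(5/6)]
  = 0.4308 + 0.2192
  = 0.6500 bits

H(A) + H(B) = 0.9183 + 0.6500 = 1.5683 bits
Difference: H(A) + H(B) - H(A,B) = 1.5683 - 1.2516 = 0.3167 bits = I(A;B)

The difference is the mutual information; it is positive here, so A and B are dependent (knowing one reduces uncertainty about the other by 0.3167 bits).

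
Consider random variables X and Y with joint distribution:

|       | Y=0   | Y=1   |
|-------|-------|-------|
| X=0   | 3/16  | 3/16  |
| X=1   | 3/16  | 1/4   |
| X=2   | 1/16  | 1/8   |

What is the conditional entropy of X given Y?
Marginal P(Y) (column sums):
  P(Y=0) = 3/16 + 3/16 + 1/16 = 7/16
  P(Y=1) = 3/16 + 1/4 + 1/8 = 9/16

H(X|Y) = -Σ P(X,Y)·log₂ P(X|Y), where P(X|Y) = P(X,Y) / P(Y)
  (X=0,Y=0): P(X|Y) = (3/16)/(7/16) = 3/7;  -(3/16)·log₂(3/7) = 0.2292
  (X=0,Y=1): P(X|Y) = (3/16)/(9/16) = 1/3;  -(3/16)·log₂(1/3) = 0.2972
  (X=1,Y=0): P(X|Y) = (3/16)/(7/16) = 3/7;  -(3/16)·log₂(3/7) = 0.2292
  (X=1,Y=1): P(X|Y) = (1/4)/(9/16) = 4/9;  -(1/4)·log₂(4/9) = 0.2925
  (X=2,Y=0): P(X|Y) = (1/16)/(7/16) = 1/7;  -(1/16)·log₂(1/7) = 0.1755
  (X=2,Y=1): P(X|Y) = (1/8)/(9/16) = 2/9;  -(1/8)·log₂(2/9) = 0.2712
H(X|Y) = 0.2292 + 0.2972 + 0.2292 + 0.2925 + 0.1755 + 0.2712
  = 1.4948 bits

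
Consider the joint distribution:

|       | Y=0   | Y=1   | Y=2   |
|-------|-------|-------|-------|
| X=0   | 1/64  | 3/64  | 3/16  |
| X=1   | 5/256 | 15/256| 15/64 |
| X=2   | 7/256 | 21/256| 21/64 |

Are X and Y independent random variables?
Marginal P(X) (row sums):
  P(X=0) = 1/64 + 3/64 + 3/16 = 1/4
  P(X=1) = 5/256 + 15/256 + 15/64 = 5/16
  P(X=2) = 7/256 + 21/256 + 21/64 = 7/16
Marginal P(Y) (column sums):
  P(Y=0) = 1/64 + 5/256 + 7/256 = 1/16
  P(Y=1) = 3/64 + 15/256 + 21/256 = 3/16
  P(Y=2) = 3/16 + 15/64 + 21/64 = 3/4

X and Y are independent iff P(X=i,Y=j) = P(X=i)·P(Y=j) for every cell.
  P(X=0)·P(Y=0) = 1/4 × 1/16 = 1/64 = P(X=0,Y=0) ✓
  P(X=0)·P(Y=1) = 1/4 × 3/16 = 3/64 = P(X=0,Y=1) ✓
  P(X=0)·P(Y=2) = 1/4 × 3/4 = 3/16 = P(X=0,Y=2) ✓
  P(X=1)·P(Y=0) = 5/16 × 1/16 = 5/256 = P(X=1,Y=0) ✓
  P(X=1)·P(Y=1) = 5/16 × 3/16 = 15/256 = P(X=1,Y=1) ✓
  P(X=1)·P(Y=2) = 5/16 × 3/4 = 15/64 = P(X=1,Y=2) ✓
  P(X=2)·P(Y=0) = 7/16 × 1/16 = 7/256 = P(X=2,Y=0) ✓
  P(X=2)·P(Y=1) = 7/16 × 3/16 = 21/256 = P(X=2,Y=1) ✓
  P(X=2)·P(Y=2) = 7/16 × 3/4 = 21/64 = P(X=2,Y=2) ✓

Yes, X and Y are independent: every cell factors, so I(X;Y) = 0 bits.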